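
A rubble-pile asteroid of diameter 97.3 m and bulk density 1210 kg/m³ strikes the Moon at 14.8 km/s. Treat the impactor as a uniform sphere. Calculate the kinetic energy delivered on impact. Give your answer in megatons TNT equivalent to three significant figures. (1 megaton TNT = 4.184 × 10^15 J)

v = 14800 m/s.
Mass m = (π/6) ρ d³ = (π/6) × 1210 × (97.3)³ = 5.836 × 10^8 kg
E = ½ m v² = 0.5 × 5.836 × 10^8 × (14800)² = 6.392 × 10^16 J
   = 6.392 × 10^16 / 4.184×10^15 = 15.28 Mt

E ≈ 15.3 Mt TNT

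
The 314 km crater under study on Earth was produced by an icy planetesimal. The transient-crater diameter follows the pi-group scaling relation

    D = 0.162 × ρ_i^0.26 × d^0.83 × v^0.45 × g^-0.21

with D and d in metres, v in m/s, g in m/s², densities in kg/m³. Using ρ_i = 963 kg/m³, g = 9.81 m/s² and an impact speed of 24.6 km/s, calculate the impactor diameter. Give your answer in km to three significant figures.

d ≈ 32.4 km

Rearranging for d: d = [D / (0.162 · 963^0.26 · 24600^0.45 · 9.81^-0.21)]^(1/0.83).
D = 314000 m.
963^0.26 = 5.967
24600^0.45 = 94.61
9.81^-0.21 = 0.6191
Denominator = 0.162 × 5.967 × 94.61 × 0.6191 = 56.62
D / 56.62 = 314000 / 56.62 = 5546
d = 5546^(1/0.83) = 5546^1.2048 = 32415 m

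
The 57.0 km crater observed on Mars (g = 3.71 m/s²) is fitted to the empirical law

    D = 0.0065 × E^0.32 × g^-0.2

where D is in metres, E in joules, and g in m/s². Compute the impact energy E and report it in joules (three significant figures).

E ≈ 1.13 × 10^22 J

Rearranging: E = [D / (0.0065 · g^-0.2)]^(1/0.32).
D = 57000 m.
g^-0.2 = 3.71^-0.2 = 0.7694
D / (0.0065 × 0.7694) = 57000 / (5.001 × 10^-3) = 1.140 × 10^7
E = (1.140 × 10^7)^3.125 = 1.129 × 10^22 J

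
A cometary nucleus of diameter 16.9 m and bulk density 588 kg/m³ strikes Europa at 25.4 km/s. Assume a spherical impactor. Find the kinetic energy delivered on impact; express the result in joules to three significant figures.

E ≈ 4.79 × 10^14 J

v = 25400 m/s.
Mass m = (π/6) ρ d³ = (π/6) × 588 × (16.9)³ = 1.486 × 10^6 kg
E = ½ m v² = 0.5 × 1.486 × 10^6 × (25400)² = 4.794 × 10^14 J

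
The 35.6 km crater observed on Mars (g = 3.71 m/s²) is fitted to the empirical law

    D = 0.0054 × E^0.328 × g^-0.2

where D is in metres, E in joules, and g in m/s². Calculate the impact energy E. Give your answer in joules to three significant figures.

E ≈ 1.37 × 10^21 J

Rearranging: E = [D / (0.0054 · g^-0.2)]^(1/0.328).
D = 35600 m.
g^-0.2 = 3.71^-0.2 = 0.7694
D / (0.0054 × 0.7694) = 35600 / (4.155 × 10^-3) = 8.568 × 10^6
E = (8.568 × 10^6)^3.0488 = 1.371 × 10^21 J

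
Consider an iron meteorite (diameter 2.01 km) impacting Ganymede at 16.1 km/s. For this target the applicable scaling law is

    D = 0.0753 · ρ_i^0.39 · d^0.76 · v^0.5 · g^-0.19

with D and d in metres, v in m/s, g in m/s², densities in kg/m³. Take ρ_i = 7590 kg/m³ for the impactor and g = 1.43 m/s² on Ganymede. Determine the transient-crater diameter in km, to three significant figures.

In SI units: d = 2010 m, v = 16100 m/s.
ρ_i^0.39 = 7590^0.39 = 32.61
d^0.76 = 2010^0.76 = 323.9
v^0.5 = 16100^0.5 = 126.9
g^-0.19 = 1.43^-0.19 = 0.9343
D = 0.0753 × 32.61 × 323.9 × 126.9 × 0.9343 = 94298 m
   = 94.30 km

D ≈ 94.3 km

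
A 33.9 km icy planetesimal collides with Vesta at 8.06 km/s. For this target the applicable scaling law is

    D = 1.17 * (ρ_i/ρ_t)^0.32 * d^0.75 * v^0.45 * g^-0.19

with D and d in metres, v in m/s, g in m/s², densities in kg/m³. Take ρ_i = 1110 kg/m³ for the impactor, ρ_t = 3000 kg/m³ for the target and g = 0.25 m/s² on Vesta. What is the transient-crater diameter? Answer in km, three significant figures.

In SI units: d = 33900 m, v = 8060 m/s.
(ρ_i/ρ_t)^0.32 = (1110/3000)^0.32 = 0.7275
d^0.75 = 33900^0.75 = 2498
v^0.45 = 8060^0.45 = 57.26
g^-0.19 = 0.25^-0.19 = 1.301
D = 1.17 × 0.7275 × 2498 × 57.26 × 1.301 = 1.584 × 10^5 m
   = 158.4 km

D ≈ 158 km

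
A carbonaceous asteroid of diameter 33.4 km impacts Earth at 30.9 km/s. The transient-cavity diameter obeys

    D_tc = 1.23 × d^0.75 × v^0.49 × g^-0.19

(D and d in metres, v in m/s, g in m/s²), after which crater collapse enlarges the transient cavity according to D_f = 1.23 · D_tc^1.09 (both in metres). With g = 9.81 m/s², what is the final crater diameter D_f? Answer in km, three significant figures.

D_f ≈ 1200 km

In SI: d = 33400 m, v = 30900 m/s.
d^0.75 = 33400^0.75 = 2471
v^0.49 = 30900^0.49 = 158.5
g^-0.19 = 9.81^-0.19 = 0.6480
D_tc = 1.23 × 2471 × 158.5 × 0.6480 = 3.122 × 10^5 m
D_f = 1.23 × (3.122 × 10^5)^1.09 = 1.199 × 10^6 m
     = 1199 km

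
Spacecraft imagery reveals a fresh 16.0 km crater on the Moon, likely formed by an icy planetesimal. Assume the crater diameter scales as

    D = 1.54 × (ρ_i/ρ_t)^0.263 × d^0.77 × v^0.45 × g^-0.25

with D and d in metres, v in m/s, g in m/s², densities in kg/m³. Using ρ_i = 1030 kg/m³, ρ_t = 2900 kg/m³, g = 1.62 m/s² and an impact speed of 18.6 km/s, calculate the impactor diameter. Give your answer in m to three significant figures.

d ≈ 877 m

Rearranging for d: d = [D / (1.54 · (1030/2900)^0.263 · 18600^0.45 · 1.62^-0.25)]^(1/0.77).
D = 16000 m.
(1030/2900)^0.263 = 0.7617
18600^0.45 = 83.42
1.62^-0.25 = 0.8864
Denominator = 1.54 × 0.7617 × 83.42 × 0.8864 = 86.74
D / 86.74 = 16000 / 86.74 = 184.5
d = 184.5^(1/0.77) = 184.5^1.2987 = 876.7 m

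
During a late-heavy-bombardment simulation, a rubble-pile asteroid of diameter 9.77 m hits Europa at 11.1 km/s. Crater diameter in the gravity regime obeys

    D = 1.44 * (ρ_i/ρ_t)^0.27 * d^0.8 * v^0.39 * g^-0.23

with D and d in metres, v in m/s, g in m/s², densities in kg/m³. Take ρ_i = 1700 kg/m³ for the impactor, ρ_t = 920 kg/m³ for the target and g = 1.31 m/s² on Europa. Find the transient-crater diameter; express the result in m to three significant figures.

D ≈ 374 m

In SI units: v = 11100 m/s.
(ρ_i/ρ_t)^0.27 = (1700/920)^0.27 = 1.180
d^0.8 = 9.77^0.8 = 6.193
v^0.39 = 11100^0.39 = 37.82
g^-0.23 = 1.31^-0.23 = 0.9398
D = 1.44 × 1.180 × 6.193 × 37.82 × 0.9398 = 374.0 m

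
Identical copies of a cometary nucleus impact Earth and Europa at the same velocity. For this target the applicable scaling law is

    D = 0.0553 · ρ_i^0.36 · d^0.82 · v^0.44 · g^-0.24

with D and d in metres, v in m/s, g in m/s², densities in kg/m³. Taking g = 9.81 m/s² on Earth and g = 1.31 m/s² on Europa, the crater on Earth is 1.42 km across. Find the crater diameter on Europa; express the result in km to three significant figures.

D ≈ 2.30 km

All impactor-dependent factors cancel in the ratio, leaving D_Europa/D_Earth = (g_Europa/g_Earth)^-0.24.
(1.31/9.81)^-0.24 = 0.1335^-0.24 = 1.621
D_Europa = 1.621 × 1.42 km = 2.30 km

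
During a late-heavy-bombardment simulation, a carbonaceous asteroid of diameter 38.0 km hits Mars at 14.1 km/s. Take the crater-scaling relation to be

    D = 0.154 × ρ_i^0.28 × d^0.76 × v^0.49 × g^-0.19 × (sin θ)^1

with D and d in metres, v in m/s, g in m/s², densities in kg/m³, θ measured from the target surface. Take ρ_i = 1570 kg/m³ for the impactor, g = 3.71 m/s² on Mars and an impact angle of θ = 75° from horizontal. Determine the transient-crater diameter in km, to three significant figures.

D ≈ 297 km

In SI units: d = 38000 m, v = 14100 m/s.
ρ_i^0.28 = 1570^0.28 = 7.850
d^0.76 = 38000^0.76 = 3024
v^0.49 = 14100^0.49 = 107.9
g^-0.19 = 3.71^-0.19 = 0.7795
(sin 75°)^1 = 0.9659^1 = 0.9659
D = 0.154 × 7.850 × 3024 × 107.9 × 0.7795 × 0.9659 = 2.970 × 10^5 m
   = 297.0 km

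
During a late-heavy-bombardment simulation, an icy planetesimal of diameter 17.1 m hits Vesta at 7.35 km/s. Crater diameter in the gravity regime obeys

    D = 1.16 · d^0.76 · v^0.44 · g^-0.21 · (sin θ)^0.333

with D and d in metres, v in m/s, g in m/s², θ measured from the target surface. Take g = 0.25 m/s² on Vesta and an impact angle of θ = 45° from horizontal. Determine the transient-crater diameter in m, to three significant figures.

D ≈ 601 m

In SI units: v = 7350 m/s.
d^0.76 = 17.1^0.76 = 8.651
v^0.44 = 7350^0.44 = 50.25
g^-0.21 = 0.25^-0.21 = 1.338
(sin 45°)^0.333 = 0.7071^0.333 = 0.8910
D = 1.16 × 8.651 × 50.25 × 1.338 × 0.8910 = 601.2 m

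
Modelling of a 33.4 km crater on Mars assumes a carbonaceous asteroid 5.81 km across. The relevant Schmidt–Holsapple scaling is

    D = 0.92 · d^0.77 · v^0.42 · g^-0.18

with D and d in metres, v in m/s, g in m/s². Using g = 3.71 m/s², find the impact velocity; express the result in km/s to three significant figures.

Rearranging for v: v = [D / (0.92 · 5810^0.77 · 3.71^-0.18)]^(1/0.42).
D = 33400 m.
5810^0.77 = 791.4
3.71^-0.18 = 0.7898
Denominator = 0.92 × 791.4 × 0.7898 = 575.0
D / 575.0 = 33400 / 575.0 = 58.09
v = 58.09^(1/0.42) = 58.09^2.381 = 15861 m/s

v ≈ 15.9 km/s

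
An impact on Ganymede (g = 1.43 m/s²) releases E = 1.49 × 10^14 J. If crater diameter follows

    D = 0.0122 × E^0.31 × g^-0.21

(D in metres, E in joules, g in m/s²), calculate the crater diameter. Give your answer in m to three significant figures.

E^0.31 = (1.49 × 10^14)^0.31 = 2.476 × 10^4
g^-0.21 = 1.43^-0.21 = 0.9276
D = 0.0122 × 2.476 × 10^4 × 0.9276 = 280.2 m

D ≈ 280 m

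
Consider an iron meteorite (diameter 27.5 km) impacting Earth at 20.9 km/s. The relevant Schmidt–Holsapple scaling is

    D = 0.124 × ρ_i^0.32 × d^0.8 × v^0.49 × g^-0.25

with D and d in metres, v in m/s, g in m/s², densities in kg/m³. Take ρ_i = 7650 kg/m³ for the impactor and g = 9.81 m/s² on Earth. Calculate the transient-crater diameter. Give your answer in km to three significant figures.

In SI units: d = 27500 m, v = 20900 m/s.
ρ_i^0.32 = 7650^0.32 = 17.49
d^0.8 = 27500^0.8 = 3560
v^0.49 = 20900^0.49 = 130.9
g^-0.25 = 9.81^-0.25 = 0.5650
D = 0.124 × 17.49 × 3560 × 130.9 × 0.5650 = 5.710 × 10^5 m
   = 571.0 km

D ≈ 571 km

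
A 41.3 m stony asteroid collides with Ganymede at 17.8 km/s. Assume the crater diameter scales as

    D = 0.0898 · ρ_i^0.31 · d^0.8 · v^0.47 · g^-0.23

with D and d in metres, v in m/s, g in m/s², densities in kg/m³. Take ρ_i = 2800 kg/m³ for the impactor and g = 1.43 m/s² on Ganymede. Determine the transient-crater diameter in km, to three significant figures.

In SI units: v = 17800 m/s.
ρ_i^0.31 = 2800^0.31 = 11.71
d^0.8 = 41.3^0.8 = 19.62
v^0.47 = 17800^0.47 = 99.47
g^-0.23 = 1.43^-0.23 = 0.9210
D = 0.0898 × 11.71 × 19.62 × 99.47 × 0.9210 = 1890 m
   = 1.890 km

D ≈ 1.89 km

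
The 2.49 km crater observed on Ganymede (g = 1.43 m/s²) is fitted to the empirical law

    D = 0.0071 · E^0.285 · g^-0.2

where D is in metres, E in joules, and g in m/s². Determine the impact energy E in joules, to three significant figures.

Rearranging: E = [D / (0.0071 · g^-0.2)]^(1/0.285).
D = 2490 m.
g^-0.2 = 1.43^-0.2 = 0.9310
D / (0.0071 × 0.9310) = 2490 / (6.610 × 10^-3) = 3.767 × 10^5
E = (3.767 × 10^5)^3.5088 = 3.673 × 10^19 J

E ≈ 3.67 × 10^19 J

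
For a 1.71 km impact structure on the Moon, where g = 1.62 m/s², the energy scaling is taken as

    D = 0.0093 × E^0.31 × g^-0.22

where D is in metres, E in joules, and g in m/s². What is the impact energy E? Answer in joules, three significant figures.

E ≈ 1.35 × 10^17 J

Rearranging: E = [D / (0.0093 · g^-0.22)]^(1/0.31).
D = 1710 m.
g^-0.22 = 1.62^-0.22 = 0.8993
D / (0.0093 × 0.8993) = 1710 / (8.363 × 10^-3) = 2.045 × 10^5
E = (2.045 × 10^5)^3.2258 = 1.353 × 10^17 J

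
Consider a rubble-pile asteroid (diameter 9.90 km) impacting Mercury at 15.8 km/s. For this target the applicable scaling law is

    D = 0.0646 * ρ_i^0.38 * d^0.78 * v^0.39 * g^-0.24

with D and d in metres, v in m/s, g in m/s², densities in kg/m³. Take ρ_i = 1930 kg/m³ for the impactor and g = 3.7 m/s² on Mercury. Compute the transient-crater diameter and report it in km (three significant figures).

D ≈ 47.5 km

In SI units: d = 9900 m, v = 15800 m/s.
ρ_i^0.38 = 1930^0.38 = 17.72
d^0.78 = 9900^0.78 = 1308
v^0.39 = 15800^0.39 = 43.40
g^-0.24 = 3.7^-0.24 = 0.7305
D = 0.0646 × 17.72 × 1308 × 43.40 × 0.7305 = 47469 m
   = 47.47 km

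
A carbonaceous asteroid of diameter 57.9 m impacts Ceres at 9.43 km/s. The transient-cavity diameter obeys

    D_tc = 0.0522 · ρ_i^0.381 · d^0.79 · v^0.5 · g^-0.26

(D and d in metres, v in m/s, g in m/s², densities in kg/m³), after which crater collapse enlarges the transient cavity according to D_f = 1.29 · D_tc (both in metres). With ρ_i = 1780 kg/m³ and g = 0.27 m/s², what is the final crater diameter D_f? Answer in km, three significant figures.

v = 9430 m/s.
ρ_i^0.381 = 1780^0.381 = 17.31
d^0.79 = 57.9^0.79 = 24.69
v^0.5 = 9430^0.5 = 97.11
g^-0.26 = 0.27^-0.26 = 1.406
D_tc = 0.0522 × 17.31 × 24.69 × 97.11 × 1.406 = 3046 m
D_f = 1.29 × 3046 = 3929 m
     = 3.929 km

D_f ≈ 3.93 km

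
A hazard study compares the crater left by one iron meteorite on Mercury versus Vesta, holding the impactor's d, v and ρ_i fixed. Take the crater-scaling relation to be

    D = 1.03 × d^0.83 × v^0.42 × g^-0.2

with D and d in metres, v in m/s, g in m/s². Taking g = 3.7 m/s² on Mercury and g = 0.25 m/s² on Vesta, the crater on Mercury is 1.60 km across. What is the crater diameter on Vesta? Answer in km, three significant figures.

D ≈ 2.74 km

All impactor-dependent factors cancel in the ratio, leaving D_Vesta/D_Mercury = (g_Vesta/g_Mercury)^-0.2.
(0.25/3.7)^-0.2 = 0.06757^-0.2 = 1.714
D_Vesta = 1.714 × 1.60 km = 2.74 km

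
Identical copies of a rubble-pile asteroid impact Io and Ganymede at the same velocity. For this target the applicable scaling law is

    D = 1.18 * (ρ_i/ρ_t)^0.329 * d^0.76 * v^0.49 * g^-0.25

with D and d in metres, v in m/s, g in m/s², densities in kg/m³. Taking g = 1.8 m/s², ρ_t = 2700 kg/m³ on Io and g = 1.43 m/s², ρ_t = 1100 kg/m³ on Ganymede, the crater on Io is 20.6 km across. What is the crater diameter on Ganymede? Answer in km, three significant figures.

The impactor-only factors (d, v, ρ_i) cancel in the ratio, leaving D_Ganymede/D_Io = (g_Ganymede/g_Io)^-0.25 · (ρ_t,Io/ρ_t,Ganymede)^0.329.
(1.43/1.8)^-0.25 = 0.7944^-0.25 = 1.059
(2700/1100)^0.329 = 2.455^0.329 = 1.344
Ratio = 1.059 × 1.344 = 1.423
D_Ganymede = 1.423 × 20.6 km = 29.3 km

D ≈ 29.3 km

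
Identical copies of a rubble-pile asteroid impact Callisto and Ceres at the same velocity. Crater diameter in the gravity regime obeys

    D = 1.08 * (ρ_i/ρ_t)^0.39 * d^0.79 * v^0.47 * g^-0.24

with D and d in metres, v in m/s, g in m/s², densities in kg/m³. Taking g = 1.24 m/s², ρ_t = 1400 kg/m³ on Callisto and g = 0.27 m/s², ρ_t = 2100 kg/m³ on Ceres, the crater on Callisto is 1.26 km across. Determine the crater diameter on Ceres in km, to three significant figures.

D ≈ 1.55 km

The impactor-only factors (d, v, ρ_i) cancel in the ratio, leaving D_Ceres/D_Callisto = (g_Ceres/g_Callisto)^-0.24 · (ρ_t,Callisto/ρ_t,Ceres)^0.39.
(0.27/1.24)^-0.24 = 0.2177^-0.24 = 1.442
(1400/2100)^0.39 = 0.6667^0.39 = 0.8538
Ratio = 1.442 × 0.8538 = 1.231
D_Ceres = 1.231 × 1.26 km = 1.55 km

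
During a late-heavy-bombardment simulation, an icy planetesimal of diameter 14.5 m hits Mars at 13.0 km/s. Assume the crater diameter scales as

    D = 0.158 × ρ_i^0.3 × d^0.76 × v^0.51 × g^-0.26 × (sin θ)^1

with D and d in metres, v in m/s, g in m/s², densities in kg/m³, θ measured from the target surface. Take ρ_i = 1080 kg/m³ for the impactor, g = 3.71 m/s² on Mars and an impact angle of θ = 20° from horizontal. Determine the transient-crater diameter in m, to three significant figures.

D ≈ 299 m

In SI units: v = 13000 m/s.
ρ_i^0.3 = 1080^0.3 = 8.129
d^0.76 = 14.5^0.76 = 7.632
v^0.51 = 13000^0.51 = 125.3
g^-0.26 = 3.71^-0.26 = 0.7112
(sin 20°)^1 = 0.3420^1 = 0.3420
D = 0.158 × 8.129 × 7.632 × 125.3 × 0.7112 × 0.3420 = 298.7 m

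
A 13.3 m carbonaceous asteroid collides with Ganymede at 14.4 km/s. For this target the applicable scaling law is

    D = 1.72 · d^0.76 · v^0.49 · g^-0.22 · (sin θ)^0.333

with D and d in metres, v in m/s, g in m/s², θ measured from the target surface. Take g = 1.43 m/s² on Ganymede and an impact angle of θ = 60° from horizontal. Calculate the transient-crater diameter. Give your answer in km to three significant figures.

In SI units: v = 14400 m/s.
d^0.76 = 13.3^0.76 = 7.147
v^0.49 = 14400^0.49 = 109.0
g^-0.22 = 1.43^-0.22 = 0.9243
(sin 60°)^0.333 = 0.8660^0.333 = 0.9532
D = 1.72 × 7.147 × 109.0 × 0.9243 × 0.9532 = 1181 m
   = 1.181 km

D ≈ 1.18 km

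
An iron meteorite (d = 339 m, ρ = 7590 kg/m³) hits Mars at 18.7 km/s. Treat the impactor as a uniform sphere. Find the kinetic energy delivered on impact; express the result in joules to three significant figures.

E ≈ 2.71 × 10^19 J

v = 18700 m/s.
Mass m = (π/6) ρ d³ = (π/6) × 7590 × (339)³ = 1.548 × 10^11 kg
E = ½ m v² = 0.5 × 1.548 × 10^11 × (18700)² = 2.707 × 10^19 J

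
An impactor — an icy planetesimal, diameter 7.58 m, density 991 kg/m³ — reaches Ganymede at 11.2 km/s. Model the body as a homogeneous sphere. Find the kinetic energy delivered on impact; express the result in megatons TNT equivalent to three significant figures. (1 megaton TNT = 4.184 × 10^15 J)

E ≈ 3.39 × 10^-3 Mt TNT

v = 11200 m/s.
Mass m = (π/6) ρ d³ = (π/6) × 991 × (7.58)³ = 2.260 × 10^5 kg
E = ½ m v² = 0.5 × 2.260 × 10^5 × (11200)² = 1.417 × 10^13 J
   = 1.417 × 10^13 / 4.184×10^15 = 3.387 × 10^-3 Mt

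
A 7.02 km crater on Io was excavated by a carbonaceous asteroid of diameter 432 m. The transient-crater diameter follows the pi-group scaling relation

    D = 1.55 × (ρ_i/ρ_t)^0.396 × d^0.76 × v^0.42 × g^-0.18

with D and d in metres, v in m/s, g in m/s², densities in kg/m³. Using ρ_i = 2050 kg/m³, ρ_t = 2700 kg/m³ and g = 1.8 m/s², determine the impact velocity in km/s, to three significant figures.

Rearranging for v: v = [D / (1.55 · (2050/2700)^0.396 · 432^0.76 · 1.8^-0.18)]^(1/0.42).
D = 7020 m.
(2050/2700)^0.396 = 0.8967
432^0.76 = 100.7
1.8^-0.18 = 0.8996
Denominator = 1.55 × 0.8967 × 100.7 × 0.8996 = 125.9
D / 125.9 = 7020 / 125.9 = 55.76
v = 55.76^(1/0.42) = 55.76^2.381 = 14388 m/s

v ≈ 14.4 km/s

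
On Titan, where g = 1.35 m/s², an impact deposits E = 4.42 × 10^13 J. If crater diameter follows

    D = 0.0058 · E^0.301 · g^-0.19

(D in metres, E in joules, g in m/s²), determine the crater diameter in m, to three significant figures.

E^0.301 = (4.42 × 10^13)^0.301 = 1.280 × 10^4
g^-0.19 = 1.35^-0.19 = 0.9446
D = 0.0058 × 1.280 × 10^4 × 0.9446 = 70.13 m

D ≈ 70.1 m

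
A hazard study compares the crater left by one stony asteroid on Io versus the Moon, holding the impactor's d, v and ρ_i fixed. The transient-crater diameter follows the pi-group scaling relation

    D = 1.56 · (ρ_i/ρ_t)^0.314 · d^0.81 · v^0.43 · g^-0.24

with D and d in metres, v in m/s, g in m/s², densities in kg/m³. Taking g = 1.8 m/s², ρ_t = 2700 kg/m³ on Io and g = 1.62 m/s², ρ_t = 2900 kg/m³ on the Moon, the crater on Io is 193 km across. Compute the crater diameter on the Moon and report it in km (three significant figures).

The impactor-only factors (d, v, ρ_i) cancel in the ratio, leaving D_Moon/D_Io = (g_Moon/g_Io)^-0.24 · (ρ_t,Io/ρ_t,Moon)^0.314.
(1.62/1.8)^-0.24 = 0.9000^-0.24 = 1.026
(2700/2900)^0.314 = 0.9310^0.314 = 0.9778
Ratio = 1.026 × 0.9778 = 1.003
D_Moon = 1.003 × 193 km = 194 km

D ≈ 194 km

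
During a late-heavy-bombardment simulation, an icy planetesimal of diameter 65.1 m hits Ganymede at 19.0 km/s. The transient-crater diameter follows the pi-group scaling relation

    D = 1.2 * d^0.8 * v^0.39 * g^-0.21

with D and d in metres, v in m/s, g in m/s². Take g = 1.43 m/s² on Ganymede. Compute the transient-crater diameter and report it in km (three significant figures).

D ≈ 1.47 km

In SI units: v = 19000 m/s.
d^0.8 = 65.1^0.8 = 28.24
v^0.39 = 19000^0.39 = 46.64
g^-0.21 = 1.43^-0.21 = 0.9276
D = 1.2 × 28.24 × 46.64 × 0.9276 = 1466 m
   = 1.466 km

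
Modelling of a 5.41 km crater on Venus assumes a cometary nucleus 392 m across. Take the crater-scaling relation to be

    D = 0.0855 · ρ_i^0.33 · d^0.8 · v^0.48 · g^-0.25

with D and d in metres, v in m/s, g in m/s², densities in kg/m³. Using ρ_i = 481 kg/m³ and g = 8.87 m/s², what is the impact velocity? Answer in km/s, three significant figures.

v ≈ 21.4 km/s

Rearranging for v: v = [D / (0.0855 · 481^0.33 · 392^0.8 · 8.87^-0.25)]^(1/0.48).
D = 5410 m.
481^0.33 = 7.676
392^0.8 = 118.7
8.87^-0.25 = 0.5795
Denominator = 0.0855 × 7.676 × 118.7 × 0.5795 = 45.14
D / 45.14 = 5410 / 45.14 = 119.8
v = 119.8^(1/0.48) = 119.8^2.0833 = 21382 m/s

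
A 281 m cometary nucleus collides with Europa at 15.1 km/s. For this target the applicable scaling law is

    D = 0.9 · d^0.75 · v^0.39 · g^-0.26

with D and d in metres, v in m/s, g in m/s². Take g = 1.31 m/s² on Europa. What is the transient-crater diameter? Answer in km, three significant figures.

D ≈ 2.46 km

In SI units: v = 15100 m/s.
d^0.75 = 281^0.75 = 68.63
v^0.39 = 15100^0.39 = 42.64
g^-0.26 = 1.31^-0.26 = 0.9322
D = 0.9 × 68.63 × 42.64 × 0.9322 = 2455 m
   = 2.455 km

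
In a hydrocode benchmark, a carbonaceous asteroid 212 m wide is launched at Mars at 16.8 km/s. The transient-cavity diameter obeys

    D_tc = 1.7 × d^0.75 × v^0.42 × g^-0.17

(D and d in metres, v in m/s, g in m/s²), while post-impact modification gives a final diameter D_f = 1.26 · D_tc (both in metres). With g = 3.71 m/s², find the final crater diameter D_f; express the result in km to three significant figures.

v = 16800 m/s.
d^0.75 = 212^0.75 = 55.56
v^0.42 = 16800^0.42 = 59.52
g^-0.17 = 3.71^-0.17 = 0.8002
D_tc = 1.7 × 55.56 × 59.52 × 0.8002 = 4499 m
D_f = 1.26 × 4499 = 5669 m
     = 5.669 km

D_f ≈ 5.67 km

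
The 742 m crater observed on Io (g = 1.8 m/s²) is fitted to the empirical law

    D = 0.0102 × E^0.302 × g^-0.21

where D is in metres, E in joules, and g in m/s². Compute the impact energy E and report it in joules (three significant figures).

Rearranging: E = [D / (0.0102 · g^-0.21)]^(1/0.302).
g^-0.21 = 1.8^-0.21 = 0.8839
D / (0.0102 × 0.8839) = 742 / (9.016 × 10^-3) = 8.230 × 10^4
E = (8.230 × 10^4)^3.3113 = 1.890 × 10^16 J

E ≈ 1.89 × 10^16 J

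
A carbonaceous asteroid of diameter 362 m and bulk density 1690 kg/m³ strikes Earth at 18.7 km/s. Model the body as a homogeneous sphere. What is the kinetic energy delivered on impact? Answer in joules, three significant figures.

v = 18700 m/s.
Mass m = (π/6) ρ d³ = (π/6) × 1690 × (362)³ = 4.198 × 10^10 kg
E = ½ m v² = 0.5 × 4.198 × 10^10 × (18700)² = 7.340 × 10^18 J

E ≈ 7.34 × 10^18 J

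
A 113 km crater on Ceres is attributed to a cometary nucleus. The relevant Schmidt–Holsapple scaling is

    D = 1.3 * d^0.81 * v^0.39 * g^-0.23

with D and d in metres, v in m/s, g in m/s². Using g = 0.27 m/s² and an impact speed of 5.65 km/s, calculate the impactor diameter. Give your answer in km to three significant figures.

d ≈ 13.5 km

Rearranging for d: d = [D / (1.3 · 5650^0.39 · 0.27^-0.23)]^(1/0.81).
D = 113000 m.
5650^0.39 = 29.06
0.27^-0.23 = 1.351
Denominator = 1.3 × 29.06 × 1.351 = 51.04
D / 51.04 = 113000 / 51.04 = 2214
d = 2214^(1/0.81) = 2214^1.2346 = 13488 m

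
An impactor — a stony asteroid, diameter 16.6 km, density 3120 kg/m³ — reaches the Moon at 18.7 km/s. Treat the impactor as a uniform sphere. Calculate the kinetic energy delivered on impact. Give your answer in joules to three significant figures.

d = 16600 m; v = 18700 m/s.
Mass m = (π/6) ρ d³ = (π/6) × 3120 × (16600)³ = 7.473 × 10^15 kg
E = ½ m v² = 0.5 × 7.473 × 10^15 × (18700)² = 1.307 × 10^24 J

E ≈ 1.31 × 10^24 J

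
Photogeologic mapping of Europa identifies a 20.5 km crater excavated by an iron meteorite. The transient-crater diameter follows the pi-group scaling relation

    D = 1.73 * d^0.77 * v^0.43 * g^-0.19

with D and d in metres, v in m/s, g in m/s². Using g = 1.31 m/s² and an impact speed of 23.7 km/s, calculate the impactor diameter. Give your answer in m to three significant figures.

d ≈ 752 m

Rearranging for d: d = [D / (1.73 · 23700^0.43 · 1.31^-0.19)]^(1/0.77).
D = 20500 m.
23700^0.43 = 76.06
1.31^-0.19 = 0.9500
Denominator = 1.73 × 76.06 × 0.9500 = 125.0
D / 125.0 = 20500 / 125.0 = 164.0
d = 164.0^(1/0.77) = 164.0^1.2987 = 752.3 m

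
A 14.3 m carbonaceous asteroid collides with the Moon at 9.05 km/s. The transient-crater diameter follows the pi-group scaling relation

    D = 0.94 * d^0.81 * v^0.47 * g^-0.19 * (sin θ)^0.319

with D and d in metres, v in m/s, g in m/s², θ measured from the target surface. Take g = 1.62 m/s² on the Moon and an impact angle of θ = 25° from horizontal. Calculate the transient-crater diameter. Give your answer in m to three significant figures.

D ≈ 407 m

In SI units: v = 9050 m/s.
d^0.81 = 14.3^0.81 = 8.626
v^0.47 = 9050^0.47 = 72.38
g^-0.19 = 1.62^-0.19 = 0.9124
(sin 25°)^0.319 = 0.4226^0.319 = 0.7598
D = 0.94 × 8.626 × 72.38 × 0.9124 × 0.7598 = 406.9 m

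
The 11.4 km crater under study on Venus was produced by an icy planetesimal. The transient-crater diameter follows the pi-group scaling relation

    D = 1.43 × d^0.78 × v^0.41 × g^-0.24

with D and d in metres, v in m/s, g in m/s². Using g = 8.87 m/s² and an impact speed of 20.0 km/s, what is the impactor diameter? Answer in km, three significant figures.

Rearranging for d: d = [D / (1.43 · 20000^0.41 · 8.87^-0.24)]^(1/0.78).
D = 11400 m.
20000^0.41 = 58.00
8.87^-0.24 = 0.5922
Denominator = 1.43 × 58.00 × 0.5922 = 49.12
D / 49.12 = 11400 / 49.12 = 232.1
d = 232.1^(1/0.78) = 232.1^1.2821 = 1079 m

d ≈ 1.08 km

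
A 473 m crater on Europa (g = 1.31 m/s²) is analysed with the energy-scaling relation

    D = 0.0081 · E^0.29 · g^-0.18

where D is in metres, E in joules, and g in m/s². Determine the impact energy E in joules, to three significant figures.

E ≈ 3.23 × 10^16 J

Rearranging: E = [D / (0.0081 · g^-0.18)]^(1/0.29).
g^-0.18 = 1.31^-0.18 = 0.9526
D / (0.0081 × 0.9526) = 473 / (7.716 × 10^-3) = 6.130 × 10^4
E = (6.130 × 10^4)^3.4483 = 3.226 × 10^16 J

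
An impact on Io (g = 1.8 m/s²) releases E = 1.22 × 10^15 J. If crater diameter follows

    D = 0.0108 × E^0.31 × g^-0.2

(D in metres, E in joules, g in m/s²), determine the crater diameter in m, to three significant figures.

E^0.31 = (1.22 × 10^15)^0.31 = 4.751 × 10^4
g^-0.2 = 1.8^-0.2 = 0.8891
D = 0.0108 × 4.751 × 10^4 × 0.8891 = 456.2 m

D ≈ 456 m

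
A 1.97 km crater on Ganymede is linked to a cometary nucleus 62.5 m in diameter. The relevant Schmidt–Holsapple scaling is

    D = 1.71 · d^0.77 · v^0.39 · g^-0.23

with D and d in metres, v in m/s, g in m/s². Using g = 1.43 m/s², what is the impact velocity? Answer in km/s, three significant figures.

Rearranging for v: v = [D / (1.71 · 62.5^0.77 · 1.43^-0.23)]^(1/0.39).
D = 1970 m.
62.5^0.77 = 24.15
1.43^-0.23 = 0.9210
Denominator = 1.71 × 24.15 × 0.9210 = 38.03
D / 38.03 = 1970 / 38.03 = 51.80
v = 51.80^(1/0.39) = 51.80^2.5641 = 24872 m/s

v ≈ 24.9 km/s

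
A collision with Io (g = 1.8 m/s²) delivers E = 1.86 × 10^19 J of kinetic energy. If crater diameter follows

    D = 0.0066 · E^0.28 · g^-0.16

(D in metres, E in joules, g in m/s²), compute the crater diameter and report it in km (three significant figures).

D ≈ 1.49 km

E^0.28 = (1.86 × 10^19)^0.28 = 2.486 × 10^5
g^-0.16 = 1.8^-0.16 = 0.9102
D = 0.0066 × 2.486 × 10^5 × 0.9102 = 1493 m
   = 1.493 km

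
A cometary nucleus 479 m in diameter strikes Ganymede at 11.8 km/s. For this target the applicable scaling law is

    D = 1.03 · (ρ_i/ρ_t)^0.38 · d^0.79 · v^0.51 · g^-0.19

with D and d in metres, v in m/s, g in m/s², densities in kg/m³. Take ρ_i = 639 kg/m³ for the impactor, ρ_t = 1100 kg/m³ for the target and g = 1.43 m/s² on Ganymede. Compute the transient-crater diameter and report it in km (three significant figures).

D ≈ 12.2 km

In SI units: v = 11800 m/s.
(ρ_i/ρ_t)^0.38 = (639/1100)^0.38 = 0.8135
d^0.79 = 479^0.79 = 131.1
v^0.51 = 11800^0.51 = 119.3
g^-0.19 = 1.43^-0.19 = 0.9343
D = 1.03 × 0.8135 × 131.1 × 119.3 × 0.9343 = 12244 m
   = 12.24 km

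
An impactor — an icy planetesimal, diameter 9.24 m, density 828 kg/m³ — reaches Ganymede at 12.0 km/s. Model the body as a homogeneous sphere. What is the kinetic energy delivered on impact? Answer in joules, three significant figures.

E ≈ 2.46 × 10^13 J

v = 12000 m/s.
Mass m = (π/6) ρ d³ = (π/6) × 828 × (9.24)³ = 3.420 × 10^5 kg
E = ½ m v² = 0.5 × 3.420 × 10^5 × (12000)² = 2.462 × 10^13 J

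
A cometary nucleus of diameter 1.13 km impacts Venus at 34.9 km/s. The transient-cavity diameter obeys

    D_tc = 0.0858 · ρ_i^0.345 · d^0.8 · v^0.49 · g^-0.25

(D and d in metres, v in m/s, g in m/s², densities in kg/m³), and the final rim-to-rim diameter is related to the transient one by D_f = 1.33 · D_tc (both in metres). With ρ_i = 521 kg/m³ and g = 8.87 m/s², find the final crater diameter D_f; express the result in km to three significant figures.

D_f ≈ 26.7 km

In SI: d = 1130 m, v = 34900 m/s.
ρ_i^0.345 = 521^0.345 = 8.656
d^0.8 = 1130^0.8 = 277.0
v^0.49 = 34900^0.49 = 168.3
g^-0.25 = 8.87^-0.25 = 0.5795
D_tc = 0.0858 × 8.656 × 277.0 × 168.3 × 0.5795 = 20060 m
D_f = 1.33 × 20060 = 26680 m
     = 26.68 km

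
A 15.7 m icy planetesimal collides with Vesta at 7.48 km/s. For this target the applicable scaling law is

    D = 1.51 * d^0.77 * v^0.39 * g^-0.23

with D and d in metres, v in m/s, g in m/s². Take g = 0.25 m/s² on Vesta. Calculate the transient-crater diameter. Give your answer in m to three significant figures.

In SI units: v = 7480 m/s.
d^0.77 = 15.7^0.77 = 8.334
v^0.39 = 7480^0.39 = 32.42
g^-0.23 = 0.25^-0.23 = 1.376
D = 1.51 × 8.334 × 32.42 × 1.376 = 561.4 m

D ≈ 561 m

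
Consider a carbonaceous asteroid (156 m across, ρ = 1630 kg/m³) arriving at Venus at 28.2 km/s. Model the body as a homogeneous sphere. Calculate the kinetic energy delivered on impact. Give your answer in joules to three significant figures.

v = 28200 m/s.
Mass m = (π/6) ρ d³ = (π/6) × 1630 × (156)³ = 3.240 × 10^9 kg
E = ½ m v² = 0.5 × 3.240 × 10^9 × (28200)² = 1.288 × 10^18 J

E ≈ 1.29 × 10^18 J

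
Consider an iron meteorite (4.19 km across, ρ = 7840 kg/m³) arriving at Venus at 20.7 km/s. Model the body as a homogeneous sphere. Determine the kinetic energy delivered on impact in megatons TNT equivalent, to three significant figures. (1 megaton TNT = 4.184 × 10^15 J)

d = 4190 m; v = 20700 m/s.
Mass m = (π/6) ρ d³ = (π/6) × 7840 × (4190)³ = 3.020 × 10^14 kg
E = ½ m v² = 0.5 × 3.020 × 10^14 × (20700)² = 6.470 × 10^22 J
   = 6.470 × 10^22 / 4.184×10^15 = 1.546 × 10^7 Mt

E ≈ 1.55 × 10^7 Mt TNT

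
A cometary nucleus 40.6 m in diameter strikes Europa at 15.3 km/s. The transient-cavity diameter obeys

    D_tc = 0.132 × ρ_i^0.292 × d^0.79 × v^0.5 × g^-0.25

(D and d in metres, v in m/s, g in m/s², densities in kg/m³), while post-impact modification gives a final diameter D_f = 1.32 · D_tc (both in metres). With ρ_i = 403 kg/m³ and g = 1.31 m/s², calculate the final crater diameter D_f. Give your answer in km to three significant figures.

v = 15300 m/s.
ρ_i^0.292 = 403^0.292 = 5.764
d^0.79 = 40.6^0.79 = 18.65
v^0.5 = 15300^0.5 = 123.7
g^-0.25 = 1.31^-0.25 = 0.9347
D_tc = 0.132 × 5.764 × 18.65 × 123.7 × 0.9347 = 1641 m
D_f = 1.32 × 1641 = 2166 m
     = 2.166 km

D_f ≈ 2.17 km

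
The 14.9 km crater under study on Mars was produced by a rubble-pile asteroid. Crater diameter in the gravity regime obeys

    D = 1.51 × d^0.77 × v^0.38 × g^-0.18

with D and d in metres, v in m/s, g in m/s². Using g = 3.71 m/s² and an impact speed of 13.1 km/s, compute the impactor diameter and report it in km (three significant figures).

d ≈ 1.94 km

Rearranging for d: d = [D / (1.51 · 13100^0.38 · 3.71^-0.18)]^(1/0.77).
D = 14900 m.
13100^0.38 = 36.69
3.71^-0.18 = 0.7898
Denominator = 1.51 × 36.69 × 0.7898 = 43.76
D / 43.76 = 14900 / 43.76 = 340.5
d = 340.5^(1/0.77) = 340.5^1.2987 = 1943 m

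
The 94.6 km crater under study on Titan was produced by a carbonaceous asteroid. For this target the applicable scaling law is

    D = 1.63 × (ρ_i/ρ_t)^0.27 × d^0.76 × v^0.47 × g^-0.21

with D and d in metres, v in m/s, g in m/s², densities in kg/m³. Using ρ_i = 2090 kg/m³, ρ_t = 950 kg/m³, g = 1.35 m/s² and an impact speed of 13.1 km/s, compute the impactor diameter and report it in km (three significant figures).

Rearranging for d: d = [D / (1.63 · (2090/950)^0.27 · 13100^0.47 · 1.35^-0.21)]^(1/0.76).
D = 94600 m.
(2090/950)^0.27 = 1.237
13100^0.47 = 86.12
1.35^-0.21 = 0.9389
Denominator = 1.63 × 1.237 × 86.12 × 0.9389 = 163.0
D / 163.0 = 94600 / 163.0 = 580.4
d = 580.4^(1/0.76) = 580.4^1.3158 = 4330 m

d ≈ 4.33 km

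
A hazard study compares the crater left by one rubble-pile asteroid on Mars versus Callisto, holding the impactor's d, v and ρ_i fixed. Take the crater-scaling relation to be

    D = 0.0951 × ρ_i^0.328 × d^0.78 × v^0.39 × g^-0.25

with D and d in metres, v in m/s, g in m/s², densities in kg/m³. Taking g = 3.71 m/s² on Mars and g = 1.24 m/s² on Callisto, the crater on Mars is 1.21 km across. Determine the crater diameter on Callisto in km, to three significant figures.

D ≈ 1.59 km

All impactor-dependent factors cancel in the ratio, leaving D_Callisto/D_Mars = (g_Callisto/g_Mars)^-0.25.
(1.24/3.71)^-0.25 = 0.3342^-0.25 = 1.315
D_Callisto = 1.315 × 1.21 km = 1.59 km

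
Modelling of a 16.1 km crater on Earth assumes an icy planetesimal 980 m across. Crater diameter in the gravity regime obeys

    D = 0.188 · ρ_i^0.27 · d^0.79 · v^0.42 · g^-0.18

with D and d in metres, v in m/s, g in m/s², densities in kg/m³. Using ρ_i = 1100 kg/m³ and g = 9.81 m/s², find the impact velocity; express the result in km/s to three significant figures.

v ≈ 38.7 km/s

Rearranging for v: v = [D / (0.188 · 1100^0.27 · 980^0.79 · 9.81^-0.18)]^(1/0.42).
D = 16100 m.
1100^0.27 = 6.625
980^0.79 = 230.7
9.81^-0.18 = 0.6630
Denominator = 0.188 × 6.625 × 230.7 × 0.6630 = 190.5
D / 190.5 = 16100 / 190.5 = 84.51
v = 84.51^(1/0.42) = 84.51^2.381 = 38723 m/s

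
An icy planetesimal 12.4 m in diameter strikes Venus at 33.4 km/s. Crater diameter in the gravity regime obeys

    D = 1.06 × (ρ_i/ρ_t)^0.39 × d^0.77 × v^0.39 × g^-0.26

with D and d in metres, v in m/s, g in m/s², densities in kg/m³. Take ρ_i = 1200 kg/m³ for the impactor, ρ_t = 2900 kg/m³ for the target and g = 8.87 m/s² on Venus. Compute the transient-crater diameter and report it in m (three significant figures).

In SI units: v = 33400 m/s.
(ρ_i/ρ_t)^0.39 = (1200/2900)^0.39 = 0.7088
d^0.77 = 12.4^0.77 = 6.949
v^0.39 = 33400^0.39 = 58.11
g^-0.26 = 8.87^-0.26 = 0.5669
D = 1.06 × 0.7088 × 6.949 × 58.11 × 0.5669 = 172.0 m

D ≈ 172 m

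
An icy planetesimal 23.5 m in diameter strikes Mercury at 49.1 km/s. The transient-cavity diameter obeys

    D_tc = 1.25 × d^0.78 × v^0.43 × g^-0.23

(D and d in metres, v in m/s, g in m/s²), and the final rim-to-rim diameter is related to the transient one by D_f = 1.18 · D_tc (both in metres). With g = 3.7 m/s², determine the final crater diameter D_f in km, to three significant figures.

v = 49100 m/s.
d^0.78 = 23.5^0.78 = 11.73
v^0.43 = 49100^0.43 = 104.0
g^-0.23 = 3.7^-0.23 = 0.7401
D_tc = 1.25 × 11.73 × 104.0 × 0.7401 = 1129 m
D_f = 1.18 × 1129 = 1332 m
     = 1.332 km

D_f ≈ 1.33 km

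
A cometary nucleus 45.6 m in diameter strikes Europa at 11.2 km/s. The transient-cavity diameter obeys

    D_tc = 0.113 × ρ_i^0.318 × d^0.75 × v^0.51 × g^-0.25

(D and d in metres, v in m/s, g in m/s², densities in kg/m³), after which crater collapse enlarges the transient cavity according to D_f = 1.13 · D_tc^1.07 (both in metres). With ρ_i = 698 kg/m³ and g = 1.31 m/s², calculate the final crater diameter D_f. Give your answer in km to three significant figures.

v = 11200 m/s.
ρ_i^0.318 = 698^0.318 = 8.023
d^0.75 = 45.6^0.75 = 17.55
v^0.51 = 11200^0.51 = 116.2
g^-0.25 = 1.31^-0.25 = 0.9347
D_tc = 0.113 × 8.023 × 17.55 × 116.2 × 0.9347 = 1728 m
D_f = 1.13 × (1728)^1.07 = 3290 m
     = 3.290 km

D_f ≈ 3.29 km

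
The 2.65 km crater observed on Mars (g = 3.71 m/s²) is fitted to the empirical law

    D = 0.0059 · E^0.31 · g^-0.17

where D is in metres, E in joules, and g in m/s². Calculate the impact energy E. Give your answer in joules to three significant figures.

E ≈ 3.51 × 10^18 J

Rearranging: E = [D / (0.0059 · g^-0.17)]^(1/0.31).
D = 2650 m.
g^-0.17 = 3.71^-0.17 = 0.8002
D / (0.0059 × 0.8002) = 2650 / (4.721 × 10^-3) = 5.613 × 10^5
E = (5.613 × 10^5)^3.2258 = 3.514 × 10^18 J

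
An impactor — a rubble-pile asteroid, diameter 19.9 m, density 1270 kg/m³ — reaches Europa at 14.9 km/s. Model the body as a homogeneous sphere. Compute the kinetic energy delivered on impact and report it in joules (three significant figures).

E ≈ 5.82 × 10^14 J

v = 14900 m/s.
Mass m = (π/6) ρ d³ = (π/6) × 1270 × (19.9)³ = 5.240 × 10^6 kg
E = ½ m v² = 0.5 × 5.240 × 10^6 × (14900)² = 5.817 × 10^14 J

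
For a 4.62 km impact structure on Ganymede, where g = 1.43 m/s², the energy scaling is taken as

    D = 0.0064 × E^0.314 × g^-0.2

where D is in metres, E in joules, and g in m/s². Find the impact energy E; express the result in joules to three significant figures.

E ≈ 5.71 × 10^18 J

Rearranging: E = [D / (0.0064 · g^-0.2)]^(1/0.314).
D = 4620 m.
g^-0.2 = 1.43^-0.2 = 0.9310
D / (0.0064 × 0.9310) = 4620 / (5.958 × 10^-3) = 7.754 × 10^5
E = (7.754 × 10^5)^3.1847 = 5.707 × 10^18 J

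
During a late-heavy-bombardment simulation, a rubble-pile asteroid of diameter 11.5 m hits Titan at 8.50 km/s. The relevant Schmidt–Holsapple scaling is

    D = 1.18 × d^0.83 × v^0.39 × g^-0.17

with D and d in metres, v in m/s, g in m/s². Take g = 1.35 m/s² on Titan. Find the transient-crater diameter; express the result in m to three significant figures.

D ≈ 290 m

In SI units: v = 8500 m/s.
d^0.83 = 11.5^0.83 = 7.592
v^0.39 = 8500^0.39 = 34.08
g^-0.17 = 1.35^-0.17 = 0.9503
D = 1.18 × 7.592 × 34.08 × 0.9503 = 290.1 m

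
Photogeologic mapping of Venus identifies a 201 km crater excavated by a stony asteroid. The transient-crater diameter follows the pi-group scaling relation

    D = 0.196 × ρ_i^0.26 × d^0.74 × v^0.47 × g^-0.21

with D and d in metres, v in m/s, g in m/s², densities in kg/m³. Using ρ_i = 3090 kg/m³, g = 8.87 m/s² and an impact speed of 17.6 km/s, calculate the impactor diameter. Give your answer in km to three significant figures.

Rearranging for d: d = [D / (0.196 · 3090^0.26 · 17600^0.47 · 8.87^-0.21)]^(1/0.74).
D = 201000 m.
3090^0.26 = 8.080
17600^0.47 = 98.94
8.87^-0.21 = 0.6323
Denominator = 0.196 × 8.080 × 98.94 × 0.6323 = 99.07
D / 99.07 = 201000 / 99.07 = 2029
d = 2029^(1/0.74) = 2029^1.3514 = 29475 m

d ≈ 29.5 km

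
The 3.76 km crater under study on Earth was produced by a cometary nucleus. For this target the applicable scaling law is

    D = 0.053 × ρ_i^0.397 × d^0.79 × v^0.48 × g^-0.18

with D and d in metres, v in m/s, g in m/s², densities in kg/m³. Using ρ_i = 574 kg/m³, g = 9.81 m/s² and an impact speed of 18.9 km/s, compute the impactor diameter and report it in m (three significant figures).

d ≈ 241 m

Rearranging for d: d = [D / (0.053 · 574^0.397 · 18900^0.48 · 9.81^-0.18)]^(1/0.79).
D = 3760 m.
574^0.397 = 12.45
18900^0.48 = 112.9
9.81^-0.18 = 0.6630
Denominator = 0.053 × 12.45 × 112.9 × 0.6630 = 49.39
D / 49.39 = 3760 / 49.39 = 76.13
d = 76.13^(1/0.79) = 76.13^1.2658 = 240.8 m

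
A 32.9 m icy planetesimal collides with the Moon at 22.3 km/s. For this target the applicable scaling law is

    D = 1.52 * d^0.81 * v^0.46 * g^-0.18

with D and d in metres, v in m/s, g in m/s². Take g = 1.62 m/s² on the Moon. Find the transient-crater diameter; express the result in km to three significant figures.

In SI units: v = 22300 m/s.
d^0.81 = 32.9^0.81 = 16.94
v^0.46 = 22300^0.46 = 100.1
g^-0.18 = 1.62^-0.18 = 0.9168
D = 1.52 × 16.94 × 100.1 × 0.9168 = 2363 m
   = 2.363 km

D ≈ 2.36 km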